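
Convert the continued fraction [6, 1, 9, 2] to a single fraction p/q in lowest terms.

145/21

Fold from the inside: start with 2/1.
  9 + 1/2 = 19/2
  1 + 2/19 = 21/19
  6 + 19/21 = 145/21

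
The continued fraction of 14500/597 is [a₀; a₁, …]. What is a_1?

3

14500 = 24·597 + 172   →  a_0 = 24
597 = 3·172 + 81   →  a_1 = 3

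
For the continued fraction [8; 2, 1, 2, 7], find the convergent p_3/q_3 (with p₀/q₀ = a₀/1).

67/8

Using pₖ = aₖpₖ₋₁ + pₖ₋₂, qₖ = aₖqₖ₋₁ + qₖ₋₂ (with p₋₁=1, p₋₂=0, q₋₁=0, q₋₂=1):
  k=0: a=8, p=8, q=1
  k=1: a=2, p=17, q=2
  k=2: a=1, p=25, q=3
  k=3: a=2, p=67, q=8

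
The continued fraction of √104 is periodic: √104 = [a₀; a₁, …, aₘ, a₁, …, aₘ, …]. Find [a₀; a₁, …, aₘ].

[10; 5, 20]

a₀ = ⌊√104⌋ = 10.
With m₀=0, d₀=1 and mₖ₊₁ = dₖaₖ − mₖ, dₖ₊₁ = (n − mₖ₊₁²)/dₖ, aₖ₊₁ = ⌊(a₀+mₖ₊₁)/dₖ₊₁⌋:
  k=1: m=10, d=4, a=5
  k=2: m=10, d=1, a=20
d=1 and a=2a₀=20 at k=2, so the next step gives (m, d) = (10, 4) again — its k=1 value — and the period has length 2.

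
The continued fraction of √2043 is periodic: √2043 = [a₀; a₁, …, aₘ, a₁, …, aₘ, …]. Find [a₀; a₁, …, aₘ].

a₀ = ⌊√2043⌋ = 45.
With m₀=0, d₀=1 and mₖ₊₁ = dₖaₖ − mₖ, dₖ₊₁ = (n − mₖ₊₁²)/dₖ, aₖ₊₁ = ⌊(a₀+mₖ₊₁)/dₖ₊₁⌋:
  k=1: m=45, d=18, a=5
  k=2: m=45, d=1, a=90
d=1 and a=2a₀=90 at k=2, so the next step gives (m, d) = (45, 18) again — its k=1 value — and the period has length 2.

[45; 5, 90]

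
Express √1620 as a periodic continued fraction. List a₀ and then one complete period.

[40; 4, 80]

a₀ = ⌊√1620⌋ = 40.
With m₀=0, d₀=1 and mₖ₊₁ = dₖaₖ − mₖ, dₖ₊₁ = (n − mₖ₊₁²)/dₖ, aₖ₊₁ = ⌊(a₀+mₖ₊₁)/dₖ₊₁⌋:
  k=1: m=40, d=20, a=4
  k=2: m=40, d=1, a=80
d=1 and a=2a₀=80 at k=2, so the next step gives (m, d) = (40, 20) again — its k=1 value — and the period has length 2.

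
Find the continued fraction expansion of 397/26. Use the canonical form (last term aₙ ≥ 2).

[15; 3, 1, 2, 2]

397 = 15×26 + 7
26 = 3×7 + 5
7 = 1×5 + 2
5 = 2×2 + 1
2 = 2×1 + 0  (stop)
So 397/26 = [15; 3, 1, 2, 2].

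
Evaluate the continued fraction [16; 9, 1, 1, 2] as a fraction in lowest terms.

Using pₖ = aₖpₖ₋₁ + pₖ₋₂ and qₖ = aₖqₖ₋₁ + qₖ₋₂:
  k=0: a=16, p=16, q=1
  k=1: a=9, p=145, q=9
  k=2: a=1, p=161, q=10
  k=3: a=1, p=306, q=19
  k=4: a=2, p=773, q=48

773/48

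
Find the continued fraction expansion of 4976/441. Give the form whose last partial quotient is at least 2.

4976 = 11·441 + 125
441 = 3·125 + 66
125 = 1·66 + 59
66 = 1·59 + 7
59 = 8·7 + 3
7 = 2·3 + 1
3 = 3·1 + 0  (stop)
So 4976/441 = [11; 3, 1, 1, 8, 2, 3].

[11; 3, 1, 1, 8, 2, 3]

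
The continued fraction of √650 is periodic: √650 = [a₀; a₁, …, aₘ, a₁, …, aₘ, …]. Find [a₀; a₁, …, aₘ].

[25; 2, 50]

a₀ = ⌊√650⌋ = 25.
With m₀=0, d₀=1 and mₖ₊₁ = dₖaₖ − mₖ, dₖ₊₁ = (n − mₖ₊₁²)/dₖ, aₖ₊₁ = ⌊(a₀+mₖ₊₁)/dₖ₊₁⌋:
  k=1: m=25, d=25, a=2
  k=2: m=25, d=1, a=50
d=1 and a=2a₀=50 at k=2, so the next step gives (m, d) = (25, 25) again — its k=1 value — and the period has length 2.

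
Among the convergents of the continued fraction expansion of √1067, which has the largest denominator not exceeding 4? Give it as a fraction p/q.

√1067 = [32; 1, 1, 1, 64, …] (period length 4).
Convergents:
  p_0/q_0 = 32/1
  p_1/q_1 = 33/1
  p_2/q_2 = 65/2
  p_3/q_3 = 98/3
  p_4/q_4 = 6337/194
q_3 = 3 ≤ 4 < 194 = q_4, so the answer is 98/3.

98/3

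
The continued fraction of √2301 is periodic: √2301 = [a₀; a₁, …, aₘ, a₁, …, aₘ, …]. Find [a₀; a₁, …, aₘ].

[47; 1, 30, 1, 94]

a₀ = ⌊√2301⌋ = 47.
With m₀=0, d₀=1 and mₖ₊₁ = dₖaₖ − mₖ, dₖ₊₁ = (n − mₖ₊₁²)/dₖ, aₖ₊₁ = ⌊(a₀+mₖ₊₁)/dₖ₊₁⌋:
  k=1: m=47, d=92, a=1
  k=2: m=45, d=3, a=30
  k=3: m=45, d=92, a=1
  k=4: m=47, d=1, a=94
d=1 and a=2a₀=94 at k=4, so the next step gives (m, d) = (47, 92) again — its k=1 value — and the period has length 4.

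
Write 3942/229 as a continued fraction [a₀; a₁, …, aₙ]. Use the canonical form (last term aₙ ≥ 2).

[17; 4, 1, 2, 16]

3942 = 17×229 + 49
229 = 4×49 + 33
49 = 1×33 + 16
33 = 2×16 + 1
16 = 16×1 + 0  (stop)
So 3942/229 = [17; 4, 1, 2, 16].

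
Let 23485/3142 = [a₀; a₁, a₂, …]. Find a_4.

7

23485 = 7·3142 + 1491   →  a_0 = 7
3142 = 2·1491 + 160   →  a_1 = 2
1491 = 9·160 + 51   →  a_2 = 9
160 = 3·51 + 7   →  a_3 = 3
51 = 7·7 + 2   →  a_4 = 7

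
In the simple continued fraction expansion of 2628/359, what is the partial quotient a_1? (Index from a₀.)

3

2628 = 7·359 + 115   →  a_0 = 7
359 = 3·115 + 14   →  a_1 = 3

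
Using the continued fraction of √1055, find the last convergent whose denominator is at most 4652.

108908/3353

√1055 = [32; 2, 12, 2, 64, …] (period length 4).
Convergents:
  p_0/q_0 = 32/1
  p_1/q_1 = 65/2
  p_2/q_2 = 812/25
  p_3/q_3 = 1689/52
  p_4/q_4 = 108908/3353
  p_5/q_5 = 219505/6758
q_4 = 3353 ≤ 4652 < 6758 = q_5, so the answer is 108908/3353.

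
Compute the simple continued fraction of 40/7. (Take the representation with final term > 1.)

[5; 1, 2, 2]

40 = 5·7 + 5
7 = 1·5 + 2
5 = 2·2 + 1
2 = 2·1 + 0  (stop)
So 40/7 = [5; 1, 2, 2].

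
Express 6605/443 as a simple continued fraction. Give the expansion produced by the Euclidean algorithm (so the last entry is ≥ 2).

6605 = 14×443 + 403
443 = 1×403 + 40
403 = 10×40 + 3
40 = 13×3 + 1
3 = 3×1 + 0  (stop)
So 6605/443 = [14; 1, 10, 13, 3].

[14; 1, 10, 13, 3]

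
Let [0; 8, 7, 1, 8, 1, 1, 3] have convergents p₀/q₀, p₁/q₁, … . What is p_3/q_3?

Using pₖ = aₖpₖ₋₁ + pₖ₋₂, qₖ = aₖqₖ₋₁ + qₖ₋₂ (with p₋₁=1, p₋₂=0, q₋₁=0, q₋₂=1):
  k=0: a=0, p=0, q=1
  k=1: a=8, p=1, q=8
  k=2: a=7, p=7, q=57
  k=3: a=1, p=8, q=65

8/65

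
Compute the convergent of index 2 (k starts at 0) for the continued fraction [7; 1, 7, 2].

63/8

Using pₖ = aₖpₖ₋₁ + pₖ₋₂, qₖ = aₖqₖ₋₁ + qₖ₋₂ (with p₋₁=1, p₋₂=0, q₋₁=0, q₋₂=1):
  k=0: a=7, p=7, q=1
  k=1: a=1, p=8, q=1
  k=2: a=7, p=63, q=8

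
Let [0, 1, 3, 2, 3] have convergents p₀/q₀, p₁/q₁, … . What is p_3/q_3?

Using pₖ = aₖpₖ₋₁ + pₖ₋₂, qₖ = aₖqₖ₋₁ + qₖ₋₂ (with p₋₁=1, p₋₂=0, q₋₁=0, q₋₂=1):
  k=0: a=0, p=0, q=1
  k=1: a=1, p=1, q=1
  k=2: a=3, p=3, q=4
  k=3: a=2, p=7, q=9

7/9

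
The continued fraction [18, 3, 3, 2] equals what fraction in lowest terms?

Fold from the inside: start with 2/1.
  3 + 1/2 = 7/2
  3 + 2/7 = 23/7
  18 + 7/23 = 421/23

421/23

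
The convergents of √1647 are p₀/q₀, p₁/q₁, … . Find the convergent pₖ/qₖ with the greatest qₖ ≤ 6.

√1647 = [40; 1, 1, 2, 1, 1, 80, …] (period length 6).
Convergents:
  p_0/q_0 = 40/1
  p_1/q_1 = 41/1
  p_2/q_2 = 81/2
  p_3/q_3 = 203/5
  p_4/q_4 = 284/7
q_3 = 5 ≤ 6 < 7 = q_4, so the answer is 203/5.

203/5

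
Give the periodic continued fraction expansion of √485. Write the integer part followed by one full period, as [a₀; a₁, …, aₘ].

[22; 44]

a₀ = ⌊√485⌋ = 22.
With m₀=0, d₀=1 and mₖ₊₁ = dₖaₖ − mₖ, dₖ₊₁ = (n − mₖ₊₁²)/dₖ, aₖ₊₁ = ⌊(a₀+mₖ₊₁)/dₖ₊₁⌋:
  k=1: m=22, d=1, a=44
d=1 and a=2a₀=44 at k=1, so the next step gives (m, d) = (22, 1) again — its k=1 value — and the period has length 1.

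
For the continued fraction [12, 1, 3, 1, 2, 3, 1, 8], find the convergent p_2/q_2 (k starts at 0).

Using pₖ = aₖpₖ₋₁ + pₖ₋₂, qₖ = aₖqₖ₋₁ + qₖ₋₂ (with p₋₁=1, p₋₂=0, q₋₁=0, q₋₂=1):
  k=0: a=12, p=12, q=1
  k=1: a=1, p=13, q=1
  k=2: a=3, p=51, q=4

51/4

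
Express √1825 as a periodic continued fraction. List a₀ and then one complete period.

[42; 1, 2, 1, 1, 2, 1, 84]

a₀ = ⌊√1825⌋ = 42.
With m₀=0, d₀=1 and mₖ₊₁ = dₖaₖ − mₖ, dₖ₊₁ = (n − mₖ₊₁²)/dₖ, aₖ₊₁ = ⌊(a₀+mₖ₊₁)/dₖ₊₁⌋:
  k=1: m=42, d=61, a=1
  k=2: m=19, d=24, a=2
  k=3: m=29, d=41, a=1
  k=4: m=12, d=41, a=1
  k=5: m=29, d=24, a=2
  k=6: m=19, d=61, a=1
  k=7: m=42, d=1, a=84
d=1 and a=2a₀=84 at k=7, so the next step gives (m, d) = (42, 61) again — its k=1 value — and the period has length 7.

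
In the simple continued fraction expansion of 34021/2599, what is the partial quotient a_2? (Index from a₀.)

34021 = 13·2599 + 234   →  a_0 = 13
2599 = 11·234 + 25   →  a_1 = 11
234 = 9·25 + 9   →  a_2 = 9

9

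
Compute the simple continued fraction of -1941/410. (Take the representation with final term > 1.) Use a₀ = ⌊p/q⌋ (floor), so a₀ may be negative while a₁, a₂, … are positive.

[-5; 3, 1, 3, 5, 5]

-1941 = -5*410 + 109
410 = 3*109 + 83
109 = 1*83 + 26
83 = 3*26 + 5
26 = 5*5 + 1
5 = 5*1 + 0  (stop)
So -1941/410 = [-5; 3, 1, 3, 5, 5].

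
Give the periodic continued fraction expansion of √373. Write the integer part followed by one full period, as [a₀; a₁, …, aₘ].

[19; 3, 5, 5, 3, 38]

a₀ = ⌊√373⌋ = 19.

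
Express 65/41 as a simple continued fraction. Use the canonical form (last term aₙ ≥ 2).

[1; 1, 1, 2, 2, 3]

65 = 1·41 + 24
41 = 1·24 + 17
24 = 1·17 + 7
17 = 2·7 + 3
7 = 2·3 + 1
3 = 3·1 + 0  (stop)
So 65/41 = [1; 1, 1, 2, 2, 3].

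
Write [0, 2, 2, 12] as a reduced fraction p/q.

Fold from the inside: start with 12/1.
  2 + 1/12 = 25/12
  2 + 12/25 = 62/25
  0 + 25/62 = 25/62

25/62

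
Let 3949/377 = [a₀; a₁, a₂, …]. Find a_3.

2

3949 = 10·377 + 179   →  a_0 = 10
377 = 2·179 + 19   →  a_1 = 2
179 = 9·19 + 8   →  a_2 = 9
19 = 2·8 + 3   →  a_3 = 2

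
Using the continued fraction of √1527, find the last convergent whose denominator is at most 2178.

39663/1015

√1527 = [39; 13, 78, …] (period length 2).
Convergents:
  p_0/q_0 = 39/1
  p_1/q_1 = 508/13
  p_2/q_2 = 39663/1015
  p_3/q_3 = 516127/13208
q_2 = 1015 ≤ 2178 < 13208 = q_3, so the answer is 39663/1015.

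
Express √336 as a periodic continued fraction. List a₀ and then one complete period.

[18; 3, 36]

a₀ = ⌊√336⌋ = 18.
With m₀=0, d₀=1 and mₖ₊₁ = dₖaₖ − mₖ, dₖ₊₁ = (n − mₖ₊₁²)/dₖ, aₖ₊₁ = ⌊(a₀+mₖ₊₁)/dₖ₊₁⌋:
  k=1: m=18, d=12, a=3
  k=2: m=18, d=1, a=36
d=1 and a=2a₀=36 at k=2, so the next step gives (m, d) = (18, 12) again — its k=1 value — and the period has length 2.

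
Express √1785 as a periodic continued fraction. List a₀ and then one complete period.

a₀ = ⌊√1785⌋ = 42.
With m₀=0, d₀=1 and mₖ₊₁ = dₖaₖ − mₖ, dₖ₊₁ = (n − mₖ₊₁²)/dₖ, aₖ₊₁ = ⌊(a₀+mₖ₊₁)/dₖ₊₁⌋:
  k=1: m=42, d=21, a=4
  k=2: m=42, d=1, a=84
d=1 and a=2a₀=84 at k=2, so the next step gives (m, d) = (42, 21) again — its k=1 value — and the period has length 2.

[42; 4, 84]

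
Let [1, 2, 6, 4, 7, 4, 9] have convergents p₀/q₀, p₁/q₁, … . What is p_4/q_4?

Using pₖ = aₖpₖ₋₁ + pₖ₋₂, qₖ = aₖqₖ₋₁ + qₖ₋₂ (with p₋₁=1, p₋₂=0, q₋₁=0, q₋₂=1):
  k=0: a=1, p=1, q=1
  k=1: a=2, p=3, q=2
  k=2: a=6, p=19, q=13
  k=3: a=4, p=79, q=54
  k=4: a=7, p=572, q=391

572/391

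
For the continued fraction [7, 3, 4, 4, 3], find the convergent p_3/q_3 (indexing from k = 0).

402/55

Using pₖ = aₖpₖ₋₁ + pₖ₋₂, qₖ = aₖqₖ₋₁ + qₖ₋₂ (with p₋₁=1, p₋₂=0, q₋₁=0, q₋₂=1):
  k=0: a=7, p=7, q=1
  k=1: a=3, p=22, q=3
  k=2: a=4, p=95, q=13
  k=3: a=4, p=402, q=55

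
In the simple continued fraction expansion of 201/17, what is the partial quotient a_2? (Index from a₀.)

201 = 11·17 + 14   →  a_0 = 11
17 = 1·14 + 3   →  a_1 = 1
14 = 4·3 + 2   →  a_2 = 4

4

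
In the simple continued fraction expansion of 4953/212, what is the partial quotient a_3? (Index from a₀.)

3

4953 = 23·212 + 77   →  a_0 = 23
212 = 2·77 + 58   →  a_1 = 2
77 = 1·58 + 19   →  a_2 = 1
58 = 3·19 + 1   →  a_3 = 3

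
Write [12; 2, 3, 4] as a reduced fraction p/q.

373/30

Using pₖ = aₖpₖ₋₁ + pₖ₋₂ and qₖ = aₖqₖ₋₁ + qₖ₋₂:
  k=0: a=12, p=12, q=1
  k=1: a=2, p=25, q=2
  k=2: a=3, p=87, q=7
  k=3: a=4, p=373, q=30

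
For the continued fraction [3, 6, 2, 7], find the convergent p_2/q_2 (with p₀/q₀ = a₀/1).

Using pₖ = aₖpₖ₋₁ + pₖ₋₂, qₖ = aₖqₖ₋₁ + qₖ₋₂ (with p₋₁=1, p₋₂=0, q₋₁=0, q₋₂=1):
  k=0: a=3, p=3, q=1
  k=1: a=6, p=19, q=6
  k=2: a=2, p=41, q=13

41/13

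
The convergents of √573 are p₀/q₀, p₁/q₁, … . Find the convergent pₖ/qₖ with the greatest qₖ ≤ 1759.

18360/767

√573 = [23; 1, 14, 1, 46, …] (period length 4).
Convergents:
  p_0/q_0 = 23/1
  p_1/q_1 = 24/1
  p_2/q_2 = 359/15
  p_3/q_3 = 383/16
  p_4/q_4 = 17977/751
  p_5/q_5 = 18360/767
  p_6/q_6 = 275017/11489
q_5 = 767 ≤ 1759 < 11489 = q_6, so the answer is 18360/767.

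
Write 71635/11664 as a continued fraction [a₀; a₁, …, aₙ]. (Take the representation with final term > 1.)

[6; 7, 15, 2, 3, 15]

71635 = 6·11664 + 1651
11664 = 7·1651 + 107
1651 = 15·107 + 46
107 = 2·46 + 15
46 = 3·15 + 1
15 = 15·1 + 0  (stop)
So 71635/11664 = [6; 7, 15, 2, 3, 15].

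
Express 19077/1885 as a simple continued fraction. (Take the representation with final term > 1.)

[10; 8, 3, 3, 2, 4, 2]

19077 = 10·1885 + 227
1885 = 8·227 + 69
227 = 3·69 + 20
69 = 3·20 + 9
20 = 2·9 + 2
9 = 4·2 + 1
2 = 2·1 + 0  (stop)
So 19077/1885 = [10; 8, 3, 3, 2, 4, 2].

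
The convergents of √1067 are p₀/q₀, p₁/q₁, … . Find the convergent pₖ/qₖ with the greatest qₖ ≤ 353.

6435/197

√1067 = [32; 1, 1, 1, 64, …] (period length 4).
Convergents:
  p_0/q_0 = 32/1
  p_1/q_1 = 33/1
  p_2/q_2 = 65/2
  p_3/q_3 = 98/3
  p_4/q_4 = 6337/194
  p_5/q_5 = 6435/197
  p_6/q_6 = 12772/391
q_5 = 197 ≤ 353 < 391 = q_6, so the answer is 6435/197.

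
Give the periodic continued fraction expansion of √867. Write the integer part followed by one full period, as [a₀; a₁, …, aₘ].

[29; 2, 4, 29, 4, 2, 58]

a₀ = ⌊√867⌋ = 29.
With m₀=0, d₀=1 and mₖ₊₁ = dₖaₖ − mₖ, dₖ₊₁ = (n − mₖ₊₁²)/dₖ, aₖ₊₁ = ⌊(a₀+mₖ₊₁)/dₖ₊₁⌋:
  k=1: m=29, d=26, a=2
  k=2: m=23, d=13, a=4
  k=3: m=29, d=2, a=29
  k=4: m=29, d=13, a=4
  k=5: m=23, d=26, a=2
  k=6: m=29, d=1, a=58
d=1 and a=2a₀=58 at k=6, so the next step gives (m, d) = (29, 26) again — its k=1 value — and the period has length 6.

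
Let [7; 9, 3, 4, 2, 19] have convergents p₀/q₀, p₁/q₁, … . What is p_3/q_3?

Using pₖ = aₖpₖ₋₁ + pₖ₋₂, qₖ = aₖqₖ₋₁ + qₖ₋₂ (with p₋₁=1, p₋₂=0, q₋₁=0, q₋₂=1):
  k=0: a=7, p=7, q=1
  k=1: a=9, p=64, q=9
  k=2: a=3, p=199, q=28
  k=3: a=4, p=860, q=121

860/121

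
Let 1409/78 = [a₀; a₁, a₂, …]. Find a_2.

1409 = 18·78 + 5   →  a_0 = 18
78 = 15·5 + 3   →  a_1 = 15
5 = 1·3 + 2   →  a_2 = 1

1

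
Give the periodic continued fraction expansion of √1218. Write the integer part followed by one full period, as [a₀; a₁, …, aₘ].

a₀ = ⌊√1218⌋ = 34.
With m₀=0, d₀=1 and mₖ₊₁ = dₖaₖ − mₖ, dₖ₊₁ = (n − mₖ₊₁²)/dₖ, aₖ₊₁ = ⌊(a₀+mₖ₊₁)/dₖ₊₁⌋:
  k=1: m=34, d=62, a=1
  k=2: m=28, d=7, a=8
  k=3: m=28, d=62, a=1
  k=4: m=34, d=1, a=68
d=1 and a=2a₀=68 at k=4, so the next step gives (m, d) = (34, 62) again — its k=1 value — and the period has length 4.

[34; 1, 8, 1, 68]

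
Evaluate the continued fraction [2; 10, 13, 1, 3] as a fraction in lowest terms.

Fold from the inside: start with 3/1.
  1 + 1/3 = 4/3
  13 + 3/4 = 55/4
  10 + 4/55 = 554/55
  2 + 55/554 = 1163/554

1163/554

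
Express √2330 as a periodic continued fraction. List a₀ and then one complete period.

[48; 3, 1, 2, 2, 1, 3, 96]

a₀ = ⌊√2330⌋ = 48.
With m₀=0, d₀=1 and mₖ₊₁ = dₖaₖ − mₖ, dₖ₊₁ = (n − mₖ₊₁²)/dₖ, aₖ₊₁ = ⌊(a₀+mₖ₊₁)/dₖ₊₁⌋:
  k=1: m=48, d=26, a=3
  k=2: m=30, d=55, a=1
  k=3: m=25, d=31, a=2
  k=4: m=37, d=31, a=2
  k=5: m=25, d=55, a=1
  k=6: m=30, d=26, a=3
  k=7: m=48, d=1, a=96
d=1 and a=2a₀=96 at k=7, so the next step gives (m, d) = (48, 26) again — its k=1 value — and the period has length 7.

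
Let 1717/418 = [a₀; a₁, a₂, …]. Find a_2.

3

1717 = 4·418 + 45   →  a_0 = 4
418 = 9·45 + 13   →  a_1 = 9
45 = 3·13 + 6   →  a_2 = 3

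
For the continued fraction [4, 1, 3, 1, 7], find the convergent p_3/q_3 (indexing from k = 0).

Using pₖ = aₖpₖ₋₁ + pₖ₋₂, qₖ = aₖqₖ₋₁ + qₖ₋₂ (with p₋₁=1, p₋₂=0, q₋₁=0, q₋₂=1):
  k=0: a=4, p=4, q=1
  k=1: a=1, p=5, q=1
  k=2: a=3, p=19, q=4
  k=3: a=1, p=24, q=5

24/5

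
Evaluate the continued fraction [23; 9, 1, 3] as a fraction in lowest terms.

901/39

Fold from the inside: start with 3/1.
  1 + 1/3 = 4/3
  9 + 3/4 = 39/4
  23 + 4/39 = 901/39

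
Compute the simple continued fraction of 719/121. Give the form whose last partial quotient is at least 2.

719 = 5*121 + 114
121 = 1*114 + 7
114 = 16*7 + 2
7 = 3*2 + 1
2 = 2*1 + 0  (stop)
So 719/121 = [5; 1, 16, 3, 2].

[5; 1, 16, 3, 2]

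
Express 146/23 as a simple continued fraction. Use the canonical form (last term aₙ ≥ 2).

146 = 6*23 + 8
23 = 2*8 + 7
8 = 1*7 + 1
7 = 7*1 + 0  (stop)
So 146/23 = [6; 2, 1, 7].

[6; 2, 1, 7]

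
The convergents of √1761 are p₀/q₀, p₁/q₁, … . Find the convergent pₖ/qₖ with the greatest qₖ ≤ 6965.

√1761 = [41; 1, 26, 1, 82, …] (period length 4).
Convergents:
  p_0/q_0 = 41/1
  p_1/q_1 = 42/1
  p_2/q_2 = 1133/27
  p_3/q_3 = 1175/28
  p_4/q_4 = 97483/2323
  p_5/q_5 = 98658/2351
  p_6/q_6 = 2662591/63449
q_5 = 2351 ≤ 6965 < 63449 = q_6, so the answer is 98658/2351.

98658/2351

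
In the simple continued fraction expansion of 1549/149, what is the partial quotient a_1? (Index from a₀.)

2

1549 = 10·149 + 59   →  a_0 = 10
149 = 2·59 + 31   →  a_1 = 2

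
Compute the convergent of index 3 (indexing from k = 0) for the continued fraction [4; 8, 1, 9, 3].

Using pₖ = aₖpₖ₋₁ + pₖ₋₂, qₖ = aₖqₖ₋₁ + qₖ₋₂ (with p₋₁=1, p₋₂=0, q₋₁=0, q₋₂=1):
  k=0: a=4, p=4, q=1
  k=1: a=8, p=33, q=8
  k=2: a=1, p=37, q=9
  k=3: a=9, p=366, q=89

366/89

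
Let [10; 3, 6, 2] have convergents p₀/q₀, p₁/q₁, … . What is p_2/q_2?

196/19

Using pₖ = aₖpₖ₋₁ + pₖ₋₂, qₖ = aₖqₖ₋₁ + qₖ₋₂ (with p₋₁=1, p₋₂=0, q₋₁=0, q₋₂=1):
  k=0: a=10, p=10, q=1
  k=1: a=3, p=31, q=3
  k=2: a=6, p=196, q=19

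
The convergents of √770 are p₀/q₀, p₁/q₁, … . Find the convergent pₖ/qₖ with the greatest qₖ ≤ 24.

111/4

√770 = [27; 1, 2, 1, 54, …] (period length 4).
Convergents:
  p_0/q_0 = 27/1
  p_1/q_1 = 28/1
  p_2/q_2 = 83/3
  p_3/q_3 = 111/4
  p_4/q_4 = 6077/219
q_3 = 4 ≤ 24 < 219 = q_4, so the answer is 111/4.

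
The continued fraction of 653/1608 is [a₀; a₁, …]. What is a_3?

6

653 = 0·1608 + 653   →  a_0 = 0
1608 = 2·653 + 302   →  a_1 = 2
653 = 2·302 + 49   →  a_2 = 2
302 = 6·49 + 8   →  a_3 = 6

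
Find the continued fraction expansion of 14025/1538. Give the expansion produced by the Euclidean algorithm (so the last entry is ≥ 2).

[9; 8, 2, 2, 8, 1, 3]

14025 = 9·1538 + 183
1538 = 8·183 + 74
183 = 2·74 + 35
74 = 2·35 + 4
35 = 8·4 + 3
4 = 1·3 + 1
3 = 3·1 + 0  (stop)
So 14025/1538 = [9; 8, 2, 2, 8, 1, 3].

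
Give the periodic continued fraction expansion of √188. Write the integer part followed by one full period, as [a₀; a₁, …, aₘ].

[13; 1, 2, 2, 6, 2, 2, 1, 26]

a₀ = ⌊√188⌋ = 13.
With m₀=0, d₀=1 and mₖ₊₁ = dₖaₖ − mₖ, dₖ₊₁ = (n − mₖ₊₁²)/dₖ, aₖ₊₁ = ⌊(a₀+mₖ₊₁)/dₖ₊₁⌋:
  k=1: m=13, d=19, a=1
  k=2: m=6, d=8, a=2
  k=3: m=10, d=11, a=2
  k=4: m=12, d=4, a=6
  k=5: m=12, d=11, a=2
  k=6: m=10, d=8, a=2
  k=7: m=6, d=19, a=1
  k=8: m=13, d=1, a=26
d=1 and a=2a₀=26 at k=8, so the next step gives (m, d) = (13, 19) again — its k=1 value — and the period has length 8.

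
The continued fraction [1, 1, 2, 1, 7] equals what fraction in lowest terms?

Fold from the inside: start with 7/1.
  1 + 1/7 = 8/7
  2 + 7/8 = 23/8
  1 + 8/23 = 31/23
  1 + 23/31 = 54/31

54/31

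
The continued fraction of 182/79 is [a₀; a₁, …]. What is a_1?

3

182 = 2·79 + 24   →  a_0 = 2
79 = 3·24 + 7   →  a_1 = 3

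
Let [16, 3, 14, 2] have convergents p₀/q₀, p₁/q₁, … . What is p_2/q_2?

Using pₖ = aₖpₖ₋₁ + pₖ₋₂, qₖ = aₖqₖ₋₁ + qₖ₋₂ (with p₋₁=1, p₋₂=0, q₋₁=0, q₋₂=1):
  k=0: a=16, p=16, q=1
  k=1: a=3, p=49, q=3
  k=2: a=14, p=702, q=43

702/43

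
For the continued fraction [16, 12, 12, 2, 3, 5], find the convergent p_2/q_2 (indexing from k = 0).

Using pₖ = aₖpₖ₋₁ + pₖ₋₂, qₖ = aₖqₖ₋₁ + qₖ₋₂ (with p₋₁=1, p₋₂=0, q₋₁=0, q₋₂=1):
  k=0: a=16, p=16, q=1
  k=1: a=12, p=193, q=12
  k=2: a=12, p=2332, q=145

2332/145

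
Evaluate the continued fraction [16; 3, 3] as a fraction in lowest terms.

Fold from the inside: start with 3/1.
  3 + 1/3 = 10/3
  16 + 3/10 = 163/10

163/10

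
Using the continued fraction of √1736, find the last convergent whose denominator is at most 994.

√1736 = [41; 1, 1, 1, 82, …] (period length 4).
Convergents:
  p_0/q_0 = 41/1
  p_1/q_1 = 42/1
  p_2/q_2 = 83/2
  p_3/q_3 = 125/3
  p_4/q_4 = 10333/248
  p_5/q_5 = 10458/251
  p_6/q_6 = 20791/499
  p_7/q_7 = 31249/750
  p_8/q_8 = 2583209/61999
q_7 = 750 ≤ 994 < 61999 = q_8, so the answer is 31249/750.

31249/750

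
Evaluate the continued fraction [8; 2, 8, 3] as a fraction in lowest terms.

449/53

Using pₖ = aₖpₖ₋₁ + pₖ₋₂ and qₖ = aₖqₖ₋₁ + qₖ₋₂:
  k=0: a=8, p=8, q=1
  k=1: a=2, p=17, q=2
  k=2: a=8, p=144, q=17
  k=3: a=3, p=449, q=53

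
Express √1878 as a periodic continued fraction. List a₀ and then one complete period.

[43; 2, 1, 42, 1, 2, 86]

a₀ = ⌊√1878⌋ = 43.
With m₀=0, d₀=1 and mₖ₊₁ = dₖaₖ − mₖ, dₖ₊₁ = (n − mₖ₊₁²)/dₖ, aₖ₊₁ = ⌊(a₀+mₖ₊₁)/dₖ₊₁⌋:
  k=1: m=43, d=29, a=2
  k=2: m=15, d=57, a=1
  k=3: m=42, d=2, a=42
  k=4: m=42, d=57, a=1
  k=5: m=15, d=29, a=2
  k=6: m=43, d=1, a=86
d=1 and a=2a₀=86 at k=6, so the next step gives (m, d) = (43, 29) again — its k=1 value — and the period has length 6.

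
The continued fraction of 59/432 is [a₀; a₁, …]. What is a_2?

3

59 = 0·432 + 59   →  a_0 = 0
432 = 7·59 + 19   →  a_1 = 7
59 = 3·19 + 2   →  a_2 = 3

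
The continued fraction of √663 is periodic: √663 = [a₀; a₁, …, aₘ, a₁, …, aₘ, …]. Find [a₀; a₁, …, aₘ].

a₀ = ⌊√663⌋ = 25.
With m₀=0, d₀=1 and mₖ₊₁ = dₖaₖ − mₖ, dₖ₊₁ = (n − mₖ₊₁²)/dₖ, aₖ₊₁ = ⌊(a₀+mₖ₊₁)/dₖ₊₁⌋:
  k=1: m=25, d=38, a=1
  k=2: m=13, d=13, a=2
  k=3: m=13, d=38, a=1
  k=4: m=25, d=1, a=50
d=1 and a=2a₀=50 at k=4, so the next step gives (m, d) = (25, 38) again — its k=1 value — and the period has length 4.

[25; 1, 2, 1, 50]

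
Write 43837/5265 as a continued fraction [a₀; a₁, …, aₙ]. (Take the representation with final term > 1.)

43837 = 8*5265 + 1717
5265 = 3*1717 + 114
1717 = 15*114 + 7
114 = 16*7 + 2
7 = 3*2 + 1
2 = 2*1 + 0  (stop)
So 43837/5265 = [8; 3, 15, 16, 3, 2].

[8; 3, 15, 16, 3, 2]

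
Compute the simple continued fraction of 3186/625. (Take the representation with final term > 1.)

[5; 10, 4, 15]

3186 = 5*625 + 61
625 = 10*61 + 15
61 = 4*15 + 1
15 = 15*1 + 0  (stop)
So 3186/625 = [5; 10, 4, 15].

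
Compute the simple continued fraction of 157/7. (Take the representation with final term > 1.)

157 = 22*7 + 3
7 = 2*3 + 1
3 = 3*1 + 0  (stop)
So 157/7 = [22; 2, 3].

[22; 2, 3]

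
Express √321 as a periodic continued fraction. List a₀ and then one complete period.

a₀ = ⌊√321⌋ = 17.
With m₀=0, d₀=1 and mₖ₊₁ = dₖaₖ − mₖ, dₖ₊₁ = (n − mₖ₊₁²)/dₖ, aₖ₊₁ = ⌊(a₀+mₖ₊₁)/dₖ₊₁⌋:
  k=1: m=17, d=32, a=1
  k=2: m=15, d=3, a=10
  k=3: m=15, d=32, a=1
  k=4: m=17, d=1, a=34
d=1 and a=2a₀=34 at k=4, so the next step gives (m, d) = (17, 32) again — its k=1 value — and the period has length 4.

[17; 1, 10, 1, 34]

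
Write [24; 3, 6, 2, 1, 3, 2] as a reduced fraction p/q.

12207/502

Using pₖ = aₖpₖ₋₁ + pₖ₋₂ and qₖ = aₖqₖ₋₁ + qₖ₋₂:
  k=0: a=24, p=24, q=1
  k=1: a=3, p=73, q=3
  k=2: a=6, p=462, q=19
  k=3: a=2, p=997, q=41
  k=4: a=1, p=1459, q=60
  k=5: a=3, p=5374, q=221
  k=6: a=2, p=12207, q=502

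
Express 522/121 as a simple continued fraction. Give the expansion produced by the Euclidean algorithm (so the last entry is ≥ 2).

522 = 4*121 + 38
121 = 3*38 + 7
38 = 5*7 + 3
7 = 2*3 + 1
3 = 3*1 + 0  (stop)
So 522/121 = [4; 3, 5, 2, 3].

[4; 3, 5, 2, 3]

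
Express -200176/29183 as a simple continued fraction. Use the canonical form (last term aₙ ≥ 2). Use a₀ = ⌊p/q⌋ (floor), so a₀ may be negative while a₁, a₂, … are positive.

[-7; 7, 9, 6, 7, 3, 3]

-200176 = -7*29183 + 4105
29183 = 7*4105 + 448
4105 = 9*448 + 73
448 = 6*73 + 10
73 = 7*10 + 3
10 = 3*3 + 1
3 = 3*1 + 0  (stop)
So -200176/29183 = [-7; 7, 9, 6, 7, 3, 3].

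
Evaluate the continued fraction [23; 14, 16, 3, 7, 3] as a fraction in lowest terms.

Using pₖ = aₖpₖ₋₁ + pₖ₋₂ and qₖ = aₖqₖ₋₁ + qₖ₋₂:
  k=0: a=23, p=23, q=1
  k=1: a=14, p=323, q=14
  k=2: a=16, p=5191, q=225
  k=3: a=3, p=15896, q=689
  k=4: a=7, p=116463, q=5048
  k=5: a=3, p=365285, q=15833

365285/15833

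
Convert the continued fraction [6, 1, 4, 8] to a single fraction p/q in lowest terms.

Using pₖ = aₖpₖ₋₁ + pₖ₋₂ and qₖ = aₖqₖ₋₁ + qₖ₋₂:
  k=0: a=6, p=6, q=1
  k=1: a=1, p=7, q=1
  k=2: a=4, p=34, q=5
  k=3: a=8, p=279, q=41

279/41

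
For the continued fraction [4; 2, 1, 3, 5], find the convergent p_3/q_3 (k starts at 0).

48/11

Using pₖ = aₖpₖ₋₁ + pₖ₋₂, qₖ = aₖqₖ₋₁ + qₖ₋₂ (with p₋₁=1, p₋₂=0, q₋₁=0, q₋₂=1):
  k=0: a=4, p=4, q=1
  k=1: a=2, p=9, q=2
  k=2: a=1, p=13, q=3
  k=3: a=3, p=48, q=11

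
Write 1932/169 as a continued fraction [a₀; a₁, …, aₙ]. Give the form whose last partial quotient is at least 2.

[11; 2, 3, 5, 1, 3]

1932 = 11*169 + 73
169 = 2*73 + 23
73 = 3*23 + 4
23 = 5*4 + 3
4 = 1*3 + 1
3 = 3*1 + 0  (stop)
So 1932/169 = [11; 2, 3, 5, 1, 3].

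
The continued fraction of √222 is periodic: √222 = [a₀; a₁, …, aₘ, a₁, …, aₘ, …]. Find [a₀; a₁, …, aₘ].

a₀ = ⌊√222⌋ = 14.

[14; 1, 8, 1, 28]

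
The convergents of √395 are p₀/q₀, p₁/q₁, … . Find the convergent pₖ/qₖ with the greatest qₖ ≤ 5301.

50561/2544

√395 = [19; 1, 6, 1, 38, …] (period length 4).
Convergents:
  p_0/q_0 = 19/1
  p_1/q_1 = 20/1
  p_2/q_2 = 139/7
  p_3/q_3 = 159/8
  p_4/q_4 = 6181/311
  p_5/q_5 = 6340/319
  p_6/q_6 = 44221/2225
  p_7/q_7 = 50561/2544
  p_8/q_8 = 1965539/98897
q_7 = 2544 ≤ 5301 < 98897 = q_8, so the answer is 50561/2544.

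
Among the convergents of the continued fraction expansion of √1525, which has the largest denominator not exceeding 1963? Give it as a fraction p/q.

29718/761

√1525 = [39; 19, 1, 1, 19, 78, …] (period length 5).
Convergents:
  p_0/q_0 = 39/1
  p_1/q_1 = 742/19
  p_2/q_2 = 781/20
  p_3/q_3 = 1523/39
  p_4/q_4 = 29718/761
  p_5/q_5 = 2319527/59397
q_4 = 761 ≤ 1963 < 59397 = q_5, so the answer is 29718/761.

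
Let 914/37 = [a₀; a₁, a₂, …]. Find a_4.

1

914 = 24·37 + 26   →  a_0 = 24
37 = 1·26 + 11   →  a_1 = 1
26 = 2·11 + 4   →  a_2 = 2
11 = 2·4 + 3   →  a_3 = 2
4 = 1·3 + 1   →  a_4 = 1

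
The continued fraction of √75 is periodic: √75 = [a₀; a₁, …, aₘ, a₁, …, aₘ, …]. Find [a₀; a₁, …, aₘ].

a₀ = ⌊√75⌋ = 8.
With m₀=0, d₀=1 and mₖ₊₁ = dₖaₖ − mₖ, dₖ₊₁ = (n − mₖ₊₁²)/dₖ, aₖ₊₁ = ⌊(a₀+mₖ₊₁)/dₖ₊₁⌋:
  k=1: m=8, d=11, a=1
  k=2: m=3, d=6, a=1
  k=3: m=3, d=11, a=1
  k=4: m=8, d=1, a=16
d=1 and a=2a₀=16 at k=4, so the next step gives (m, d) = (8, 11) again — its k=1 value — and the period has length 4.

[8; 1, 1, 1, 16]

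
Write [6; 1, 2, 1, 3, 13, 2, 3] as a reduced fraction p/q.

9683/1438

Fold from the inside: start with 3/1.
  2 + 1/3 = 7/3
  13 + 3/7 = 94/7
  3 + 7/94 = 289/94
  1 + 94/289 = 383/289
  2 + 289/383 = 1055/383
  1 + 383/1055 = 1438/1055
  6 + 1055/1438 = 9683/1438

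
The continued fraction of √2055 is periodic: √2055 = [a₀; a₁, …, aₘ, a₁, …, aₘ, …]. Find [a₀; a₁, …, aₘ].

a₀ = ⌊√2055⌋ = 45.

[45; 3, 90]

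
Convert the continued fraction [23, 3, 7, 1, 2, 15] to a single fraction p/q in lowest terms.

Using pₖ = aₖpₖ₋₁ + pₖ₋₂ and qₖ = aₖqₖ₋₁ + qₖ₋₂:
  k=0: a=23, p=23, q=1
  k=1: a=3, p=70, q=3
  k=2: a=7, p=513, q=22
  k=3: a=1, p=583, q=25
  k=4: a=2, p=1679, q=72
  k=5: a=15, p=25768, q=1105

25768/1105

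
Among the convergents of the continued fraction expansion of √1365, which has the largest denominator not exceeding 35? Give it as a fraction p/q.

√1365 = [36; 1, 17, 2, 17, 1, 72, …] (period length 6).
Convergents:
  p_0/q_0 = 36/1
  p_1/q_1 = 37/1
  p_2/q_2 = 665/18
  p_3/q_3 = 1367/37
q_2 = 18 ≤ 35 < 37 = q_3, so the answer is 665/18.

665/18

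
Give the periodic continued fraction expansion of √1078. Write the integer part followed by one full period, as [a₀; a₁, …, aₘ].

a₀ = ⌊√1078⌋ = 32.
With m₀=0, d₀=1 and mₖ₊₁ = dₖaₖ − mₖ, dₖ₊₁ = (n − mₖ₊₁²)/dₖ, aₖ₊₁ = ⌊(a₀+mₖ₊₁)/dₖ₊₁⌋:
  k=1: m=32, d=54, a=1
  k=2: m=22, d=11, a=4
  k=3: m=22, d=54, a=1
  k=4: m=32, d=1, a=64
d=1 and a=2a₀=64 at k=4, so the next step gives (m, d) = (32, 54) again — its k=1 value — and the period has length 4.

[32; 1, 4, 1, 64]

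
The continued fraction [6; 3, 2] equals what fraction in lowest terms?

Fold from the inside: start with 2/1.
  3 + 1/2 = 7/2
  6 + 2/7 = 44/7

44/7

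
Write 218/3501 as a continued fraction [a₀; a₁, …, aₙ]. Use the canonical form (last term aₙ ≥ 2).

218 = 0·3501 + 218
3501 = 16·218 + 13
218 = 16·13 + 10
13 = 1·10 + 3
10 = 3·3 + 1
3 = 3·1 + 0  (stop)
So 218/3501 = [0; 16, 16, 1, 3, 3].

[0; 16, 16, 1, 3, 3]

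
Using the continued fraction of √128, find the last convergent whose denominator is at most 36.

√128 = [11; 3, 5, 3, 22, …] (period length 4).
Convergents:
  p_0/q_0 = 11/1
  p_1/q_1 = 34/3
  p_2/q_2 = 181/16
  p_3/q_3 = 577/51
q_2 = 16 ≤ 36 < 51 = q_3, so the answer is 181/16.

181/16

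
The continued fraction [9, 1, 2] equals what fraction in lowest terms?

29/3

Fold from the inside: start with 2/1.
  1 + 1/2 = 3/2
  9 + 2/3 = 29/3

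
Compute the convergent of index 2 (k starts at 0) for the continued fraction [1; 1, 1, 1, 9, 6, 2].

3/2

Using pₖ = aₖpₖ₋₁ + pₖ₋₂, qₖ = aₖqₖ₋₁ + qₖ₋₂ (with p₋₁=1, p₋₂=0, q₋₁=0, q₋₂=1):
  k=0: a=1, p=1, q=1
  k=1: a=1, p=2, q=1
  k=2: a=1, p=3, q=2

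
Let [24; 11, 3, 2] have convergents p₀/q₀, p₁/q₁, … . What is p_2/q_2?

819/34

Using pₖ = aₖpₖ₋₁ + pₖ₋₂, qₖ = aₖqₖ₋₁ + qₖ₋₂ (with p₋₁=1, p₋₂=0, q₋₁=0, q₋₂=1):
  k=0: a=24, p=24, q=1
  k=1: a=11, p=265, q=11
  k=2: a=3, p=819, q=34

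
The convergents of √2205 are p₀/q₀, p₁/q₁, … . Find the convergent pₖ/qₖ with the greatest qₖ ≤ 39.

√2205 = [46; 1, 22, 2, 22, 1, 92, …] (period length 6).
Convergents:
  p_0/q_0 = 46/1
  p_1/q_1 = 47/1
  p_2/q_2 = 1080/23
  p_3/q_3 = 2207/47
q_2 = 23 ≤ 39 < 47 = q_3, so the answer is 1080/23.

1080/23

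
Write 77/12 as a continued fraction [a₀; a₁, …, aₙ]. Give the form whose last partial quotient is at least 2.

77 = 6·12 + 5
12 = 2·5 + 2
5 = 2·2 + 1
2 = 2·1 + 0  (stop)
So 77/12 = [6; 2, 2, 2].

[6; 2, 2, 2]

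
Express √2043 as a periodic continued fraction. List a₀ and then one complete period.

[45; 5, 90]

a₀ = ⌊√2043⌋ = 45.
With m₀=0, d₀=1 and mₖ₊₁ = dₖaₖ − mₖ, dₖ₊₁ = (n − mₖ₊₁²)/dₖ, aₖ₊₁ = ⌊(a₀+mₖ₊₁)/dₖ₊₁⌋:
  k=1: m=45, d=18, a=5
  k=2: m=45, d=1, a=90
d=1 and a=2a₀=90 at k=2, so the next step gives (m, d) = (45, 18) again — its k=1 value — and the period has length 2.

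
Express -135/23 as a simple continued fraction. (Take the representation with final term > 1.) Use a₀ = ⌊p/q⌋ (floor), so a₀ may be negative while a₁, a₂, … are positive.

[-6; 7, 1, 2]

-135 = -6·23 + 3
23 = 7·3 + 2
3 = 1·2 + 1
2 = 2·1 + 0  (stop)
So -135/23 = [-6; 7, 1, 2].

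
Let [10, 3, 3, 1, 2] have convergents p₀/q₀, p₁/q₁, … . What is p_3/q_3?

134/13

Using pₖ = aₖpₖ₋₁ + pₖ₋₂, qₖ = aₖqₖ₋₁ + qₖ₋₂ (with p₋₁=1, p₋₂=0, q₋₁=0, q₋₂=1):
  k=0: a=10, p=10, q=1
  k=1: a=3, p=31, q=3
  k=2: a=3, p=103, q=10
  k=3: a=1, p=134, q=13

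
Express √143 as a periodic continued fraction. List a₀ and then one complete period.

[11; 1, 22]

a₀ = ⌊√143⌋ = 11.
With m₀=0, d₀=1 and mₖ₊₁ = dₖaₖ − mₖ, dₖ₊₁ = (n − mₖ₊₁²)/dₖ, aₖ₊₁ = ⌊(a₀+mₖ₊₁)/dₖ₊₁⌋:
  k=1: m=11, d=22, a=1
  k=2: m=11, d=1, a=22
d=1 and a=2a₀=22 at k=2, so the next step gives (m, d) = (11, 22) again — its k=1 value — and the period has length 2.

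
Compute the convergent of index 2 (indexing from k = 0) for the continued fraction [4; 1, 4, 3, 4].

Using pₖ = aₖpₖ₋₁ + pₖ₋₂, qₖ = aₖqₖ₋₁ + qₖ₋₂ (with p₋₁=1, p₋₂=0, q₋₁=0, q₋₂=1):
  k=0: a=4, p=4, q=1
  k=1: a=1, p=5, q=1
  k=2: a=4, p=24, q=5

24/5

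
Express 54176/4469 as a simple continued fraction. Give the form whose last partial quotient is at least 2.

[12; 8, 6, 2, 4, 4, 2]

54176 = 12·4469 + 548
4469 = 8·548 + 85
548 = 6·85 + 38
85 = 2·38 + 9
38 = 4·9 + 2
9 = 4·2 + 1
2 = 2·1 + 0  (stop)
So 54176/4469 = [12; 8, 6, 2, 4, 4, 2].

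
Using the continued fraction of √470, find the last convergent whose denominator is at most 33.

√470 = [21; 1, 2, 8, 2, 1, 42, …] (period length 6).
Convergents:
  p_0/q_0 = 21/1
  p_1/q_1 = 22/1
  p_2/q_2 = 65/3
  p_3/q_3 = 542/25
  p_4/q_4 = 1149/53
q_3 = 25 ≤ 33 < 53 = q_4, so the answer is 542/25.

542/25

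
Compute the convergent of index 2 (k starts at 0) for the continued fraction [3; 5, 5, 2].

83/26

Using pₖ = aₖpₖ₋₁ + pₖ₋₂, qₖ = aₖqₖ₋₁ + qₖ₋₂ (with p₋₁=1, p₋₂=0, q₋₁=0, q₋₂=1):
  k=0: a=3, p=3, q=1
  k=1: a=5, p=16, q=5
  k=2: a=5, p=83, q=26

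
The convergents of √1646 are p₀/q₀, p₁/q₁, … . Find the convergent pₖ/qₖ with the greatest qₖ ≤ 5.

√1646 = [40; 1, 1, 3, 40, 3, 1, 1, 80, …] (period length 8).
Convergents:
  p_0/q_0 = 40/1
  p_1/q_1 = 41/1
  p_2/q_2 = 81/2
  p_3/q_3 = 284/7
q_2 = 2 ≤ 5 < 7 = q_3, so the answer is 81/2.

81/2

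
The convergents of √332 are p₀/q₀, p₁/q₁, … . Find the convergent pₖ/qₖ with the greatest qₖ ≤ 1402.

√332 = [18; 4, 1, 1, 8, 1, 1, 4, 36, …] (period length 8).
Convergents:
  p_0/q_0 = 18/1
  p_1/q_1 = 73/4
  p_2/q_2 = 91/5
  p_3/q_3 = 164/9
  p_4/q_4 = 1403/77
  p_5/q_5 = 1567/86
  p_6/q_6 = 2970/163
  p_7/q_7 = 13447/738
  p_8/q_8 = 487062/26731
q_7 = 738 ≤ 1402 < 26731 = q_8, so the answer is 13447/738.

13447/738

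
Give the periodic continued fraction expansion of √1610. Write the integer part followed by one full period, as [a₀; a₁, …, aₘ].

[40; 8, 80]

a₀ = ⌊√1610⌋ = 40.
With m₀=0, d₀=1 and mₖ₊₁ = dₖaₖ − mₖ, dₖ₊₁ = (n − mₖ₊₁²)/dₖ, aₖ₊₁ = ⌊(a₀+mₖ₊₁)/dₖ₊₁⌋:
  k=1: m=40, d=10, a=8
  k=2: m=40, d=1, a=80
d=1 and a=2a₀=80 at k=2, so the next step gives (m, d) = (40, 10) again — its k=1 value — and the period has length 2.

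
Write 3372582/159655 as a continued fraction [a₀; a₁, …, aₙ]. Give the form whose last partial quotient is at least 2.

[21; 8, 19, 12, 12, 3, 2]

3372582 = 21×159655 + 19827
159655 = 8×19827 + 1039
19827 = 19×1039 + 86
1039 = 12×86 + 7
86 = 12×7 + 2
7 = 3×2 + 1
2 = 2×1 + 0  (stop)
So 3372582/159655 = [21; 8, 19, 12, 12, 3, 2].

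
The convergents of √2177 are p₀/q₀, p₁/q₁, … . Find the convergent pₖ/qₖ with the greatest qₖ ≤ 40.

√2177 = [46; 1, 1, 1, 12, 1, 1, 1, 92, …] (period length 8).
Convergents:
  p_0/q_0 = 46/1
  p_1/q_1 = 47/1
  p_2/q_2 = 93/2
  p_3/q_3 = 140/3
  p_4/q_4 = 1773/38
  p_5/q_5 = 1913/41
q_4 = 38 ≤ 40 < 41 = q_5, so the answer is 1773/38.

1773/38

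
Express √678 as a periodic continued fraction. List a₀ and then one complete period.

a₀ = ⌊√678⌋ = 26.
With m₀=0, d₀=1 and mₖ₊₁ = dₖaₖ − mₖ, dₖ₊₁ = (n − mₖ₊₁²)/dₖ, aₖ₊₁ = ⌊(a₀+mₖ₊₁)/dₖ₊₁⌋:
  k=1: m=26, d=2, a=26
  k=2: m=26, d=1, a=52
d=1 and a=2a₀=52 at k=2, so the next step gives (m, d) = (26, 2) again — its k=1 value — and the period has length 2.

[26; 26, 52]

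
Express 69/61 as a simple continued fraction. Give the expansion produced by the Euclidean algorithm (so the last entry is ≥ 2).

69 = 1×61 + 8
61 = 7×8 + 5
8 = 1×5 + 3
5 = 1×3 + 2
3 = 1×2 + 1
2 = 2×1 + 0  (stop)
So 69/61 = [1; 7, 1, 1, 1, 2].

[1; 7, 1, 1, 1, 2]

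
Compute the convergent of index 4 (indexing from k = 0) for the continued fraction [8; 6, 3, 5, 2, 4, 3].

1803/221

Using pₖ = aₖpₖ₋₁ + pₖ₋₂, qₖ = aₖqₖ₋₁ + qₖ₋₂ (with p₋₁=1, p₋₂=0, q₋₁=0, q₋₂=1):
  k=0: a=8, p=8, q=1
  k=1: a=6, p=49, q=6
  k=2: a=3, p=155, q=19
  k=3: a=5, p=824, q=101
  k=4: a=2, p=1803, q=221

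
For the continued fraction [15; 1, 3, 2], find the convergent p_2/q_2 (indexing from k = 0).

63/4

Using pₖ = aₖpₖ₋₁ + pₖ₋₂, qₖ = aₖqₖ₋₁ + qₖ₋₂ (with p₋₁=1, p₋₂=0, q₋₁=0, q₋₂=1):
  k=0: a=15, p=15, q=1
  k=1: a=1, p=16, q=1
  k=2: a=3, p=63, q=4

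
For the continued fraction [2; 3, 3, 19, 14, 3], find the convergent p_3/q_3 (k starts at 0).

Using pₖ = aₖpₖ₋₁ + pₖ₋₂, qₖ = aₖqₖ₋₁ + qₖ₋₂ (with p₋₁=1, p₋₂=0, q₋₁=0, q₋₂=1):
  k=0: a=2, p=2, q=1
  k=1: a=3, p=7, q=3
  k=2: a=3, p=23, q=10
  k=3: a=19, p=444, q=193

444/193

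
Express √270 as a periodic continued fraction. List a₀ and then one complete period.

[16; 2, 3, 6, 3, 2, 32]

a₀ = ⌊√270⌋ = 16.
With m₀=0, d₀=1 and mₖ₊₁ = dₖaₖ − mₖ, dₖ₊₁ = (n − mₖ₊₁²)/dₖ, aₖ₊₁ = ⌊(a₀+mₖ₊₁)/dₖ₊₁⌋:
  k=1: m=16, d=14, a=2
  k=2: m=12, d=9, a=3
  k=3: m=15, d=5, a=6
  k=4: m=15, d=9, a=3
  k=5: m=12, d=14, a=2
  k=6: m=16, d=1, a=32
d=1 and a=2a₀=32 at k=6, so the next step gives (m, d) = (16, 14) again — its k=1 value — and the period has length 6.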